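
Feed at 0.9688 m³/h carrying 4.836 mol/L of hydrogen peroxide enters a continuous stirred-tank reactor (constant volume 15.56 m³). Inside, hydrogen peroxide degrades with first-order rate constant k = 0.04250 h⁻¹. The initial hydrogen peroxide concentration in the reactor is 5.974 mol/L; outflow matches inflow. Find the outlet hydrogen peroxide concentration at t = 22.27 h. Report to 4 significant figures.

3.175 mol/L

V dC/dt = Q(C_in − C) − k V C.
dC/dt = (Q/V) C_in − (Q/V + k) C; effective rate a = Q/V + k = 0.0622622 + 0.04250 = 0.104762 h⁻¹.
C_ss = Q C_in/(Q + kV) = 2.87413 mol/L; C(t) = C_ss + (C₀ − C_ss) e^(−a t).
C(22.27) = 2.87413 + (3.09987)·e^(−0.104762·22.27) = 2.87413 + (3.09987)·0.0969990 = 3.17481 mol/L.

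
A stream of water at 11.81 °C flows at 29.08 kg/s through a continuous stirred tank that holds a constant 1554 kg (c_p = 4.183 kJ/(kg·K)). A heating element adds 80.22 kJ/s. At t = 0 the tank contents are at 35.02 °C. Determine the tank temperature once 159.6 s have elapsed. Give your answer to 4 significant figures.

Unsteady energy balance on the tank contents: M c_p dT/dt = ṁ c_p (T_in − T) + 80.22.
τ = M/ṁ = 53.4388 s; T_ss = T_in + Q̇/(ṁ c_p) = 11.81 + 80.22/(29.08·4.183) = 12.4695 °C.
T approaches T_ss exponentially: T(t) = T_ss + (T₀ − T_ss) e^(−t/τ).
T(159.6) = 12.4695 + (22.5505)·e^(−159.6/53.4388) = 12.4695 + (22.5505)·0.0504590 = 13.6074 °C.

13.61 °C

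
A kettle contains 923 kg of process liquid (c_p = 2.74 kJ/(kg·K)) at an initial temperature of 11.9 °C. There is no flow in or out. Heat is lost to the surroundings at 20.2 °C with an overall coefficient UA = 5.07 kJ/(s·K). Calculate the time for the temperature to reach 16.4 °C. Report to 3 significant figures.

M c_p dT/dt = −UA(T − T_amb).
τ = M c_p/UA = 498.82 s; T_ss = T_amb = 20.200 °C.
T(t) = T_ss + (T₀ − T_ss)e^(−t/τ); set T = 16.4:
t = −τ ln[(T − T_ss)/(T₀ − T_ss)] = −498.82 · ln(0.45783) = 389.71 s.

390 s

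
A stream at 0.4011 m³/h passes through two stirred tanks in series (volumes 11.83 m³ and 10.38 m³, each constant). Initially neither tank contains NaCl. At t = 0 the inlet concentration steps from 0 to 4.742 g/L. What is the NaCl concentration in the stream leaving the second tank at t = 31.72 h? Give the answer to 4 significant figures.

Each tank obeys Vᵢ dCᵢ/dt = Q(Cᵢ₋₁ − Cᵢ), so τᵢ = Vᵢ/Q.
τ₁ = 11.83/0.4011 = 29.4939 h; τ₂ = 10.38/0.4011 = 25.8788 h.
Tank 1: C₁ = C_in(1 − e^(−t/τ₁)). Tank 2 (τ₁ ≠ τ₂): C₂ = C_in[1 − (τ₁ e^(−t/τ₁) − τ₂ e^(−t/τ₂))/(τ₁ − τ₂)].
At t = 31.72: e^(−t/τ₁) = 0.341135, e^(−t/τ₂) = 0.293549.
C₂ = 4.742·[1 − (29.4939·0.341135 − 25.8788·0.293549)/(3.61506)] = 4.742·0.318212 = 1.50896 g/L.

1.509 g/L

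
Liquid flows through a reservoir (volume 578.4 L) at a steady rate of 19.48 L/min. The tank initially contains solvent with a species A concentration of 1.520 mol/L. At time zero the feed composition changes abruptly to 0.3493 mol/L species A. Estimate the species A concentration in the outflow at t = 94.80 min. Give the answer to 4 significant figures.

0.3974 mol/L

Transient balance on the dissolved component: V dC/dt = Q(C_in − C).
Time constant τ = V/Q = 578.4/19.48 = 29.6920 min.
Solution: C(t) = C_in + (C₀ − C_in) e^(−t/τ).
C(94.80) = 0.3493 + (1.520 − 0.3493)·e^(−94.80/29.6920) = 0.3493 + (1.17070)·0.0410576 = 0.397366 mol/L.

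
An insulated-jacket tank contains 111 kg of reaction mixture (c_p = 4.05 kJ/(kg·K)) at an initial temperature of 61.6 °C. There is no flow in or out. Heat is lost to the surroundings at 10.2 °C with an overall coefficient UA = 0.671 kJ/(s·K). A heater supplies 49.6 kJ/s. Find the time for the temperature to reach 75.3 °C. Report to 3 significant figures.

628 s

Lumped-capacitance energy balance: M c_p dT/dt = UA(T_amb − T) + Q̇.
τ = M c_p/UA = 669.97 s; T_ss = T_amb + Q̇/UA = 10.2 + 49.6/0.671 = 84.120 °C.
T(t) = T_ss + (T₀ − T_ss)e^(−t/τ); set T = 75.3:
t = −τ ln[(T − T_ss)/(T₀ − T_ss)] = −669.97 · ln(0.39164) = 628.04 s.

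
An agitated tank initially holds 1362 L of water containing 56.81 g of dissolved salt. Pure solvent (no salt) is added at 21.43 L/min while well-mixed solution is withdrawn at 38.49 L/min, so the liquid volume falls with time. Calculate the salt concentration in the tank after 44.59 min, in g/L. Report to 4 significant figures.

Total volume: dV/dt = Q_in − Q_out = -17.0600 L/min, so V(t) = 1362 − 17.0600 t and V(44.59) = 601.295 L.
Solute balance: dm/dt = 0 − Q_out C = −Q_out m/V(t).
dm/m = −Q_out dt/(V₀ − 17.0600 t); integrating gives ln(m/m₀) = −(Q_out/(Q_in−Q_out)) ln(V/V₀).
m = m₀ (V₀/V)^(Q_out/(Q_in−Q_out)) = 56.81 × (1362/601.295)^(-2.25615) = 8.98023 g.
C = m/V = 8.98023/601.295 = 0.0149348 g/L.

0.01493 g/L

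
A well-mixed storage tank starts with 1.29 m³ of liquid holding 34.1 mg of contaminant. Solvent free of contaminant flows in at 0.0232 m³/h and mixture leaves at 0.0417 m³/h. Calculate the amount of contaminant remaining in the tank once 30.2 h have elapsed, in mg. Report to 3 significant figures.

Total volume: dV/dt = Q_in − Q_out = -0.018500 m³/h, so V(t) = 1.29 − 0.018500 t and V(30.2) = 0.73130 m³.
Species balance (pure solvent in): dm/dt = −Q_out · m/V(t).
Separate: dm/m = −Q_out dt/V(t) ⇒ ln(m/m₀) = −(Q_out/(Q_in−Q_out)) ln(V/V₀).
m = m₀ (V₀/V)^(Q_out/(Q_in−Q_out)) = 34.1 × (1.29/0.73130)^(-2.2541) = 9.4873 mg.

9.49 mg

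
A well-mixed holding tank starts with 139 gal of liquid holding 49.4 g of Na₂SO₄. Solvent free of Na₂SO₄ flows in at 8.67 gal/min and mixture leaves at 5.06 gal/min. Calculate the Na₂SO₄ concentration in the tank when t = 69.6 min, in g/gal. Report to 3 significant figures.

0.0298 g/gal

Total volume: dV/dt = Q_in − Q_out = 3.6100 gal/min, so V(t) = 139 + 3.6100 t and V(69.6) = 390.26 gal.
No Na₂SO₄ enters, so dm/dt = −Q_out · (m/V).
Separate: dm/m = −Q_out dt/V(t) ⇒ ln(m/m₀) = −(Q_out/(Q_in−Q_out)) ln(V/V₀).
m = m₀ (V₀/V)^(Q_out/(Q_in−Q_out)) = 49.4 × (139/390.26)^(1.4017) = 11.623 g.
C = m/V = 11.623/390.26 = 0.029783 g/gal.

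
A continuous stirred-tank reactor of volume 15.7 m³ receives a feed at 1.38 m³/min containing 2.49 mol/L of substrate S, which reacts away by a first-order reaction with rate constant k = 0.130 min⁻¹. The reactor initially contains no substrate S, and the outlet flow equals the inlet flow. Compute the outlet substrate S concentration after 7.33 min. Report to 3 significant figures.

Species balance: V dC/dt = Q C_in − Q C − k V C.
dC/dt = (Q/V) C_in − (Q/V + k) C; effective rate a = Q/V + k = 0.087898 + 0.130 = 0.21790 min⁻¹.
C_ss = Q C_in/(Q + kV) = 1.0044 mol/L; C(t) = C_ss + (C₀ − C_ss) e^(−a t).
C(7.33) = 1.0044 + (-1.0044)·e^(−0.21790·7.33) = 1.0044 + (-1.0044)·0.20246 = 0.80108 mol/L.

0.801 mol/L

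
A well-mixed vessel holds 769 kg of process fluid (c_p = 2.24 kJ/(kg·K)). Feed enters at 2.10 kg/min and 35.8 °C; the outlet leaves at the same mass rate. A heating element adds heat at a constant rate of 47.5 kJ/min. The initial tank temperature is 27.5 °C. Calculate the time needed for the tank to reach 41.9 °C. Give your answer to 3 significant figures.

559 min

M c_p dT/dt = ṁ c_p (T_in − T) + Q̇.
τ = M/ṁ = 366.19 min; T_ss = T_in + Q̇/(ṁ c_p) = 45.898 °C.
T(t) = T_ss + (T₀ − T_ss) e^(−t/τ). Set T = 41.9:
e^(−t/τ) = (41.9 − 45.898)/(27.5 − 45.898) = 0.21730
t = −366.19 · ln(0.21730) = 558.99 min.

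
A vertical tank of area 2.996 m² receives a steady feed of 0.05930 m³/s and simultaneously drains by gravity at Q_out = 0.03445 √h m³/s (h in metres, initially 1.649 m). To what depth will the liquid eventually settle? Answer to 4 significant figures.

2.963 m

Accumulation of liquid (constant cross-section A): A dh/dt = Q_in − 0.03445 √h. At steady state dh/dt = 0:
Q_in = 0.03445 √h_ss ⇒ √h_ss = 0.05930/0.03445 = 1.72134.
h_ss = 1.72134² = 2.96300 m. (Since h₀ = 1.649 m < h_ss, the level will rise toward this value.)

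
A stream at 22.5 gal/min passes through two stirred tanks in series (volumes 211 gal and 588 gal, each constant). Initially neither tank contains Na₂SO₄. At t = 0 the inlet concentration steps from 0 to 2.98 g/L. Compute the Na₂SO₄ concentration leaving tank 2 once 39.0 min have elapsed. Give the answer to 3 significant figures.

Species balance on tank i: dCᵢ/dt = (Cᵢ₋₁ − Cᵢ)/τᵢ with τᵢ = Vᵢ/Q.
τ₁ = 211/22.5 = 9.3778 min; τ₂ = 588/22.5 = 26.133 min.
Tank 1: C₁ = C_in(1 − e^(−t/τ₁)). Tank 2 (τ₁ ≠ τ₂): C₂ = C_in[1 − (τ₁ e^(−t/τ₁) − τ₂ e^(−t/τ₂))/(τ₁ − τ₂)].
At t = 39.0: e^(−t/τ₁) = 0.015627, e^(−t/τ₂) = 0.22484.
C₂ = 2.98·[1 − (9.3778·0.015627 − 26.133·0.22484)/(-16.756)] = 2.98·0.65806 = 1.9610 g/L.

1.96 g/L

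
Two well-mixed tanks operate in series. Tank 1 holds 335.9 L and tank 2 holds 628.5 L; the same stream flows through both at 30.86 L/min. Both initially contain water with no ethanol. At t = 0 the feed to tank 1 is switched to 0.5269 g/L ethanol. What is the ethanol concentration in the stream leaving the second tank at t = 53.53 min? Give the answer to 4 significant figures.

Species balance on tank i: dCᵢ/dt = (Cᵢ₋₁ − Cᵢ)/τᵢ with τᵢ = Vᵢ/Q.
τ₁ = 335.9/30.86 = 10.8846 min; τ₂ = 628.5/30.86 = 20.3662 min.
Tank 1: C₁ = C_in(1 − e^(−t/τ₁)). Tank 2 (τ₁ ≠ τ₂): C₂ = C_in[1 − (τ₁ e^(−t/τ₁) − τ₂ e^(−t/τ₂))/(τ₁ − τ₂)].
At t = 53.53: e^(−t/τ₁) = 0.00731419, e^(−t/τ₂) = 0.0721954.
C₂ = 0.5269·[1 − (10.8846·0.00731419 − 20.3662·0.0721954)/(-9.48153)] = 0.5269·0.853322 = 0.449615 g/L.

0.4496 g/L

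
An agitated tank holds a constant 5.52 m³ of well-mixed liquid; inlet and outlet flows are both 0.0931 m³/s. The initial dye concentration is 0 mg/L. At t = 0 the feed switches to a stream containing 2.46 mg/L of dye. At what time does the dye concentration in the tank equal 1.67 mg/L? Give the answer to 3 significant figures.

67.3 s

Transient balance on the dissolved component: V dC/dt = Q(C_in − C), so τ = V/Q = 59.291 s.
C(t) = C_in + (C₀ − C_in) e^(−t/τ). Set C = 1.67 and solve for t:
e^(−t/τ) = (C − C_in)/(C₀ − C_in) = (1.67 − 2.46)/(0 − 2.46) = 0.32114
t = −τ ln(…) = 59.291 × 1.1359 = 67.348 s.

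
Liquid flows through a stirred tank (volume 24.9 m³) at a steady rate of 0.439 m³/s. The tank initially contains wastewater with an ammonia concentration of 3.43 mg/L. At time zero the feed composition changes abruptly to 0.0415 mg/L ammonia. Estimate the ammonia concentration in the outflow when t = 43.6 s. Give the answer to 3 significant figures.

Transient balance on the dissolved component: V dC/dt = Q(C_in − C).
So dC/dt = (C_in − C)/τ with τ = V/Q = 24.9/0.439 = 56.720 s.
C approaches C_in exponentially: C(t) = C_in + (C₀ − C_in) e^(−t/τ).
C(43.6) = 0.0415 + (3.43 − 0.0415)·e^(−43.6/56.720) = 0.0415 + (3.3885)·0.46362 = 1.6125 mg/L.

1.61 mg/L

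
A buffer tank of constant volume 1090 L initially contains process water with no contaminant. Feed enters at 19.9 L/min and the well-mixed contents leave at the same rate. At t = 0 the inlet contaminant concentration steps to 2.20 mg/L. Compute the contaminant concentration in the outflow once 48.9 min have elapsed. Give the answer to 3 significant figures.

Species balance on the tank: V dC/dt = Q(C_in − C).
So dC/dt = (C_in − C)/τ with τ = V/Q = 1090/19.9 = 54.774 min.
Solution: C(t) = C_in + (C₀ − C_in) e^(−t/τ).
C(48.9) = 2.20 + (0 − 2.20)·e^(−48.9/54.774) = 2.20 + (-2.2000)·0.40952 = 1.2990 mg/L.

1.30 mg/L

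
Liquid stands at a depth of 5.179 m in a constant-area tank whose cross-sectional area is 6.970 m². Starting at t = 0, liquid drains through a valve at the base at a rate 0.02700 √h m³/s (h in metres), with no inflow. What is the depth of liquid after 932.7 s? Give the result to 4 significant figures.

0.2202 m

With no inflow, A dh/dt = −0.02700 √h.
This is separable: 2 d(√h)/dt = −0.02700/A, so √h = √h₀ − (0.02700/(2A)) t.
√h = √5.179 − 0.02700·932.7/(2·6.970) = 2.27574 − 1.80652 = 0.469221.
h = 0.469221² = 0.220168 m.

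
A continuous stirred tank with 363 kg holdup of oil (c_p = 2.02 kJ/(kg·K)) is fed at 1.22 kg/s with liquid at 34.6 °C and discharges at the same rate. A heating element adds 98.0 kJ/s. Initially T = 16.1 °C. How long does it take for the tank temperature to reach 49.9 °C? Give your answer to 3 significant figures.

258 s

First-law balance (no shaft work): M c_p dT/dt = ṁ c_p (T_in − T) + 98.0.
τ = M/ṁ = 297.54 s; T_ss = T_in + Q̇/(ṁ c_p) = 74.366 °C.
T(t) = T_ss + (T₀ − T_ss) e^(−t/τ). Set T = 49.9:
e^(−t/τ) = (49.9 − 74.366)/(16.1 − 74.366) = 0.41990
t = −297.54 · ln(0.41990) = 258.18 s.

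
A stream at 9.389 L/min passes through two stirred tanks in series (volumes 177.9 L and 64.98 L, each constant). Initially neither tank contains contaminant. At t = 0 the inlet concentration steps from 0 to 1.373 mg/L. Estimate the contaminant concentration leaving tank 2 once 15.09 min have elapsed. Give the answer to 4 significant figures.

0.4868 mg/L

Species balance on tank i: dCᵢ/dt = (Cᵢ₋₁ − Cᵢ)/τᵢ with τᵢ = Vᵢ/Q.
τ₁ = 177.9/9.389 = 18.9477 min; τ₂ = 64.98/9.389 = 6.92086 min.
Solving the cascade with C₁(0)=C₂(0)=0 gives C₂(t) = C_in[1 − (τ₁ e^(−t/τ₁) − τ₂ e^(−t/τ₂))/(τ₁ − τ₂)].
At t = 15.09: e^(−t/τ₁) = 0.450948, e^(−t/τ₂) = 0.113000.
C₂ = 1.373·[1 − (18.9477·0.450948 − 6.92086·0.113000)/(12.0268)] = 1.373·0.354579 = 0.486837 mg/L.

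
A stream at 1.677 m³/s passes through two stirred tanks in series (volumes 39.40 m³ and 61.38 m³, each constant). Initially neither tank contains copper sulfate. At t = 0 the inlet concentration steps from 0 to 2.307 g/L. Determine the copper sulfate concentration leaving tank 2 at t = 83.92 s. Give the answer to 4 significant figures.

Species balance on tank i: dCᵢ/dt = (Cᵢ₋₁ − Cᵢ)/τᵢ with τᵢ = Vᵢ/Q.
τ₁ = 39.40/1.677 = 23.4943 s; τ₂ = 61.38/1.677 = 36.6011 s.
Tank 1: C₁ = C_in(1 − e^(−t/τ₁)). Tank 2 (τ₁ ≠ τ₂): C₂ = C_in[1 − (τ₁ e^(−t/τ₁) − τ₂ e^(−t/τ₂))/(τ₁ − τ₂)].
At t = 83.92: e^(−t/τ₁) = 0.0281017, e^(−t/τ₂) = 0.100980.
C₂ = 2.307·[1 − (23.4943·0.0281017 − 36.6011·0.100980)/(-13.1067)] = 2.307·0.768382 = 1.77266 g/L.

1.773 g/L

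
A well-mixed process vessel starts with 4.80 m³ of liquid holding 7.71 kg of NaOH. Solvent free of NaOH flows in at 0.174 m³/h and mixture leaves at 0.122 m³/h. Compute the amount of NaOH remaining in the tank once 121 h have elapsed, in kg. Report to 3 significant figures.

Let m(t) be the amount of NaOH. Volume: V(t) = V₀ + (Q_in − Q_out) t = 4.80 + 0.052000 t; V(121) = 11.092 m³.
Species balance (pure solvent in): dm/dt = −Q_out · m/V(t).
Separate: dm/m = −Q_out dt/V(t) ⇒ ln(m/m₀) = −(Q_out/(Q_in−Q_out)) ln(V/V₀).
m = m₀ (V₀/V)^(Q_out/(Q_in−Q_out)) = 7.71 × (4.80/11.092)^(2.3462) = 1.0804 kg.

1.08 kg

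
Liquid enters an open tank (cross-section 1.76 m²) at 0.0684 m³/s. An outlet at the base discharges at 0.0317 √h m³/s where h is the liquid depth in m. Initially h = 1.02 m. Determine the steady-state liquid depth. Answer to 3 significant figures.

4.66 m

Volume balance on the tank: A dh/dt = Q_in − 0.0317 √h. At steady state dh/dt = 0:
Q_in = 0.0317 √h_ss ⇒ √h_ss = 0.0684/0.0317 = 2.1577.
h_ss = 2.1577² = 4.6558 m. (Since h₀ = 1.02 m < h_ss, the level will rise toward this value.)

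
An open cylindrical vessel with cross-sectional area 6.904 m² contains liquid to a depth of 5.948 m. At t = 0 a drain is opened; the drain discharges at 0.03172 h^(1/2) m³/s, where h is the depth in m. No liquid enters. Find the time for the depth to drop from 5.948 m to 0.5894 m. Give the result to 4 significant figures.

727.5 s

A dh/dt = −Q_out = −0.03172 √h.
Separate and integrate: 2(√h − √h₀) = −(0.03172/A) t.
t = 2A(√h₀ − √h)/0.03172 = 2·6.904·(√5.948 − √0.5894)/0.03172
  = 13.8080 × (2.43885 − 0.767724) / 0.03172 = 727.457 s.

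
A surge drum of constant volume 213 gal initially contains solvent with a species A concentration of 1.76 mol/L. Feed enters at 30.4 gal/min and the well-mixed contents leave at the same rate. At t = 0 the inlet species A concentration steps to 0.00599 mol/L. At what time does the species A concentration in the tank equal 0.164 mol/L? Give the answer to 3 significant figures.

16.9 min

Species balance: V dC/dt = Q(C_in − C) ⇒ τ = V/Q = 7.0066 min.
C(t) = C_in + (C₀ − C_in) e^(−t/τ). Set C = 0.164 and solve for t:
e^(−t/τ) = (C − C_in)/(C₀ − C_in) = (0.164 − 0.00599)/(1.76 − 0.00599) = 0.090085
t = −τ ln(…) = 7.0066 × 2.4070 = 16.865 min.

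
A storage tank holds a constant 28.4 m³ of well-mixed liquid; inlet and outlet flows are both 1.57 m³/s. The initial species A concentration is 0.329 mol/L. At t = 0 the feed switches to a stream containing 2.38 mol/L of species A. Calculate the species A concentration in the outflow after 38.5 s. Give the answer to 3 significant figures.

Transient balance on the dissolved component: V dC/dt = Q(C_in − C).
Rewrite as dC/dt + C/τ = C_in/τ, τ = V/Q = 18.089 s.
This is linear first-order; C(t) = C_in + (C₀ − C_in) e^(−t/τ).
C(38.5) = 2.38 + (0.329 − 2.38)·e^(−38.5/18.089) = 2.38 + (-2.0510)·0.11903 = 2.1359 mol/L.

2.14 mol/L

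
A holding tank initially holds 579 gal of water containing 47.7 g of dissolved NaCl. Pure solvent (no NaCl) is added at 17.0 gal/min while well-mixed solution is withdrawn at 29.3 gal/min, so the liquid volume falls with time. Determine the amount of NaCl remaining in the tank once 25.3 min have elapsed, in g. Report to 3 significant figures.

Total volume: dV/dt = Q_in − Q_out = -12.300 gal/min, so V(t) = 579 − 12.300 t and V(25.3) = 267.81 gal.
Species balance (pure solvent in): dm/dt = −Q_out · m/V(t).
Separate: dm/m = −Q_out dt/V(t) ⇒ ln(m/m₀) = −(Q_out/(Q_in−Q_out)) ln(V/V₀).
m = m₀ (V₀/V)^(Q_out/(Q_in−Q_out)) = 47.7 × (579/267.81)^(-2.3821) = 7.6009 g.

7.60 g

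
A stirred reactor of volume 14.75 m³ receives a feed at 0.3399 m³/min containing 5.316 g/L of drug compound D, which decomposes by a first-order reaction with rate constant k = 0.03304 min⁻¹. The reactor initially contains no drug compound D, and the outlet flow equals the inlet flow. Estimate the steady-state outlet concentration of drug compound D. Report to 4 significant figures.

Species balance: V dC/dt = Q C_in − Q C − k V C.
At steady state: 0 = Q C_in − (Q + kV) C_ss, so C_ss = Q C_in/(Q + kV).
C_ss = 0.3399·5.316/(0.3399 + 0.03304·14.75) = 1.80691/0.827240 = 2.18426 g/L.

2.184 g/L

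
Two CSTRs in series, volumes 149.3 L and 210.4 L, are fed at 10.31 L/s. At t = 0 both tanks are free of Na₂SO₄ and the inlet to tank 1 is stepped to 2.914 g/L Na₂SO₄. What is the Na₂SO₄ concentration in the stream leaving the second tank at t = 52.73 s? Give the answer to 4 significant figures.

Species balance on tank i: dCᵢ/dt = (Cᵢ₋₁ − Cᵢ)/τᵢ with τᵢ = Vᵢ/Q.
τ₁ = 149.3/10.31 = 14.4811 s; τ₂ = 210.4/10.31 = 20.4074 s.
Solving the cascade with C₁(0)=C₂(0)=0 gives C₂(t) = C_in[1 − (τ₁ e^(−t/τ₁) − τ₂ e^(−t/τ₂))/(τ₁ − τ₂)].
At t = 52.73: e^(−t/τ₁) = 0.0262182, e^(−t/τ₂) = 0.0754813.
C₂ = 2.914·[1 − (14.4811·0.0262182 − 20.4074·0.0754813)/(-5.92629)] = 2.914·0.804143 = 2.34327 g/L.

2.343 g/L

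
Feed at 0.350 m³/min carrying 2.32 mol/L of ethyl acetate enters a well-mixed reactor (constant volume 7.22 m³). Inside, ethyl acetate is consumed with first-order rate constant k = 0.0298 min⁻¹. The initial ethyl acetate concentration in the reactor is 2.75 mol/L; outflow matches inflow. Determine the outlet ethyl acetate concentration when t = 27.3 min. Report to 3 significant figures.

Accumulation = in − out − consumed: V dC/dt = Q C_in − Q C − k V C.
This is linear with rate a = Q/V + k = 0.078276 min⁻¹.
C_ss = Q C_in/(Q + kV) = 1.4368 mol/L; C(t) = C_ss + (C₀ − C_ss) e^(−a t).
C(27.3) = 1.4368 + (1.3132)·e^(−0.078276·27.3) = 1.4368 + (1.3132)·0.11801 = 1.5918 mol/L.

1.59 mol/L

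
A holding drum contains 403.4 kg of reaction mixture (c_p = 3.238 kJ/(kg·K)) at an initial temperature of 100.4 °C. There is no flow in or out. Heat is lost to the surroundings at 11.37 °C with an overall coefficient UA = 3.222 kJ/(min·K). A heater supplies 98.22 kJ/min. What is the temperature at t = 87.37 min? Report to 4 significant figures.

89.05 °C

Lumped-capacitance energy balance: M c_p dT/dt = UA(T_amb − T) + Q̇.
dT/dt = (T_ss − T)/τ with T_ss = T_amb + Q̇/UA = 11.37 + 98.22/3.222 = 41.8542 °C, τ = M c_p/UA = 403.4·3.238/3.222 = 405.403 min.
Integrating: T(t) = T_ss + (T₀ − T_ss) e^(−t/τ).
T(87.37) = 41.8542 + (58.5458)·0.806127 = 89.0496 °C.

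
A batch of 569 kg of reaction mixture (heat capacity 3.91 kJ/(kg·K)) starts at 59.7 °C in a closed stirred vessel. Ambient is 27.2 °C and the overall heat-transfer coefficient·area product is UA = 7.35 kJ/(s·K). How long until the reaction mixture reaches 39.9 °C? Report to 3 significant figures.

284 s

Lumped-capacitance energy balance: M c_p dT/dt = UA(T_amb − T).
τ = M c_p/UA = 302.69 s; T_ss = T_amb = 27.200 °C.
T(t) = T_ss + (T₀ − T_ss)e^(−t/τ); set T = 39.9:
t = −τ ln[(T − T_ss)/(T₀ − T_ss)] = −302.69 · ln(0.39077) = 284.42 s.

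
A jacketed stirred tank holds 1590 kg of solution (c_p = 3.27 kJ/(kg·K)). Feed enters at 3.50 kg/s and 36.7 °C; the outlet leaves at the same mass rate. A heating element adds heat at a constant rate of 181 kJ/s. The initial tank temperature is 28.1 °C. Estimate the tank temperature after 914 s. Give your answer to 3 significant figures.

Energy balance: M c_p dT/dt = ṁ c_p (T_in − T) + 181.
τ = M/ṁ = 454.29 s; T_ss = T_in + Q̇/(ṁ c_p) = 36.7 + 181/(3.50·3.27) = 52.515 °C.
T approaches T_ss exponentially: T(t) = T_ss + (T₀ − T_ss) e^(−t/τ).
T(914) = 52.515 + (-24.415)·e^(−914/454.29) = 52.515 + (-24.415)·0.13373 = 49.250 °C.

49.2 °C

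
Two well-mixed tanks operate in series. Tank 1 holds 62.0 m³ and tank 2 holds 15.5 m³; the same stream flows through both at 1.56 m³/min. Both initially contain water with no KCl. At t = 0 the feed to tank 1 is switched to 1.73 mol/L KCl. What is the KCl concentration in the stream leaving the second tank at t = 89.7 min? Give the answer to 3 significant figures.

Time constants: τᵢ = Vᵢ/Q for each well-mixed tank.
τ₁ = 62.0/1.56 = 39.744 min; τ₂ = 15.5/1.56 = 9.9359 min.
Solving the cascade with C₁(0)=C₂(0)=0 gives C₂(t) = C_in[1 − (τ₁ e^(−t/τ₁) − τ₂ e^(−t/τ₂))/(τ₁ − τ₂)].
At t = 89.7: e^(−t/τ₁) = 0.10467, e^(−t/τ₂) = 0.00012002.
C₂ = 1.73·[1 − (39.744·0.10467 − 9.9359·0.00012002)/(29.808)] = 1.73·0.86048 = 1.4886 mol/L.

1.49 mol/L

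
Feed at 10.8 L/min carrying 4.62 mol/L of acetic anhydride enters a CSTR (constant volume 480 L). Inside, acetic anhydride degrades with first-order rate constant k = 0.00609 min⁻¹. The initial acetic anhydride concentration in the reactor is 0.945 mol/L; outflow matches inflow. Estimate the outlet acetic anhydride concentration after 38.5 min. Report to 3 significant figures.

V dC/dt = Q(C_in − C) − k V C.
This is linear with rate a = Q/V + k = 0.028590 min⁻¹.
C_ss = Q C_in/(Q + kV) = 3.6359 mol/L; C(t) = C_ss + (C₀ − C_ss) e^(−a t).
C(38.5) = 3.6359 + (-2.6909)·e^(−0.028590·38.5) = 3.6359 + (-2.6909)·0.33263 = 2.7408 mol/L.

2.74 mol/L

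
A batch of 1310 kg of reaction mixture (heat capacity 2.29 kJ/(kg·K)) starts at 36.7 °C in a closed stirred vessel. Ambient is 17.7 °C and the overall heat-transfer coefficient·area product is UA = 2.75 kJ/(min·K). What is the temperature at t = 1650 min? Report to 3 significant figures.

21.9 °C

Lumped-capacitance energy balance: M c_p dT/dt = UA(T_amb − T).
dT/dt = (T_ss − T)/τ with T_ss = T_amb = 17.700 °C, τ = M c_p/UA = 1310·2.29/2.75 = 1090.9 min.
Solution: T(t) = T_ss + (T₀ − T_ss) e^(−t/τ).
T(1650) = 17.700 + (19.000)·0.22035 = 21.887 °C.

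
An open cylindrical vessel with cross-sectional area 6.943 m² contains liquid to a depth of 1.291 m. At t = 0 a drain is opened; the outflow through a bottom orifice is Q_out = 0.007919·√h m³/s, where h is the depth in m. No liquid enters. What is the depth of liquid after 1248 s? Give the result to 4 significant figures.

0.1802 m

With no inflow, A dh/dt = −0.007919 √h.
∫ h^(−1/2) dh = −(0.007919/A) ∫ dt, giving 2√h = 2√h₀ − (0.007919/A) t.
√h = √1.291 − 0.007919·1248/(2·6.943) = 1.13622 − 0.711718 = 0.424504.
h = 0.424504² = 0.180204 m.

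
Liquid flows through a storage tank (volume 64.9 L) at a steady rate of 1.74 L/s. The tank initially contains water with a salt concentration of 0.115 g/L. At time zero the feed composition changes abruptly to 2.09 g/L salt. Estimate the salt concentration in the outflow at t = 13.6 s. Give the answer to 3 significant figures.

0.718 g/L

Species balance on the tank: V dC/dt = Q(C_in − C).
Rewrite as dC/dt + C/τ = C_in/τ, τ = V/Q = 37.299 s.
This is linear first-order; C(t) = C_in + (C₀ − C_in) e^(−t/τ).
C(13.6) = 2.09 + (0.115 − 2.09)·e^(−13.6/37.299) = 2.09 + (-1.9750)·0.69446 = 0.71844 g/L.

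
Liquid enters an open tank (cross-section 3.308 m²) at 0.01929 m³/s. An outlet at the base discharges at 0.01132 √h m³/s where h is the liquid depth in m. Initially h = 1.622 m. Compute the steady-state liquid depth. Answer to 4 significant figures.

A dh/dt = Q_in − 0.01132 √h. Steady state requires inflow = outflow:
Q_in = 0.01132 √h_ss ⇒ √h_ss = 0.01929/0.01132 = 1.70406.
h_ss = 1.70406² = 2.90383 m. (Since h₀ = 1.622 m < h_ss, the level will rise toward this value.)

2.904 m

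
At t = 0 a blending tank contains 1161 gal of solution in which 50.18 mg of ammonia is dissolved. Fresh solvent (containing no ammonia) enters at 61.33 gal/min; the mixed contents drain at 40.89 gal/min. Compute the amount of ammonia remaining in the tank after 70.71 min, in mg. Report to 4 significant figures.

Total volume: dV/dt = Q_in − Q_out = 20.4400 gal/min, so V(t) = 1161 + 20.4400 t and V(70.71) = 2606.31 gal.
No ammonia enters, so dm/dt = −Q_out · (m/V).
Separate: dm/m = −Q_out dt/V(t) ⇒ ln(m/m₀) = −(Q_out/(Q_in−Q_out)) ln(V/V₀).
m = m₀ (V₀/V)^(Q_out/(Q_in−Q_out)) = 50.18 × (1161/2606.31)^(2.00049) = 9.95337 mg.

9.953 mg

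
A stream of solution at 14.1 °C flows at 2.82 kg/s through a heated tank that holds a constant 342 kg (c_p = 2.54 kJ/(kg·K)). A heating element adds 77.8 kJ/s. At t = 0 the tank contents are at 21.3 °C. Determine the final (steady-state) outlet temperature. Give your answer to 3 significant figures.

25.0 °C

Energy balance: M c_p dT/dt = ṁ c_p (T_in − T) + 77.8.
At steady state dT/dt = 0 ⇒ T_ss = T_in + Q̇/(ṁ c_p) = 14.1 + 77.8/(2.82·2.54) = 24.962 °C.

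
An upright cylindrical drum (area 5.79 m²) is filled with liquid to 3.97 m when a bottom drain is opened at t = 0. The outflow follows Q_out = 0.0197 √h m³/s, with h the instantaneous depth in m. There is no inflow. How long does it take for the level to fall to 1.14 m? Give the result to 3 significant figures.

With no inflow, A dh/dt = −0.0197 √h.
This is separable: 2 d(√h)/dt = −0.0197/A, so √h = √h₀ − (0.0197/(2A)) t.
t = 2A(√h₀ − √h)/0.0197 = 2·5.79·(√3.97 − √1.14)/0.0197
  = 11.580 × (1.9925 − 1.0677) / 0.0197 = 543.60 s.

544 s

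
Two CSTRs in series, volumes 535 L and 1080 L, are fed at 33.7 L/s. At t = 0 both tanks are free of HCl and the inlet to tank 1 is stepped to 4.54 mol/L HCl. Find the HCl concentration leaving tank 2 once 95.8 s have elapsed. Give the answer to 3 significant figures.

Species balance on tank i: dCᵢ/dt = (Cᵢ₋₁ − Cᵢ)/τᵢ with τᵢ = Vᵢ/Q.
τ₁ = 535/33.7 = 15.875 s; τ₂ = 1080/33.7 = 32.047 s.
Tank 1: C₁ = C_in(1 − e^(−t/τ₁)). Tank 2 (τ₁ ≠ τ₂): C₂ = C_in[1 − (τ₁ e^(−t/τ₁) − τ₂ e^(−t/τ₂))/(τ₁ − τ₂)].
At t = 95.8: e^(−t/τ₁) = 0.0023947, e^(−t/τ₂) = 0.050322.
C₂ = 4.54·[1 − (15.875·0.0023947 − 32.047·0.050322)/(-16.172)] = 4.54·0.90263 = 4.0979 mol/L.

4.10 mol/L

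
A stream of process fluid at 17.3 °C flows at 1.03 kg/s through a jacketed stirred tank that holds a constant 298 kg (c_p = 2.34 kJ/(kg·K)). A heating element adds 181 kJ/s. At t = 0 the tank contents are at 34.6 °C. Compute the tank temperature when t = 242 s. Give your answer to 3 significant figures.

Heat balance on the well-mixed liquid: M c_p dT/dt = ṁ c_p (T_in − T) + 181.
Rearrange: dT/dt = (T_ss − T)/τ with τ = M/ṁ = 289.32 s and T_ss = T_in + Q̇/(ṁ c_p) = 92.398 °C.
Solution: T(t) = T_ss + (T₀ − T_ss) e^(−t/τ).
T(242) = 92.398 + (-57.798)·e^(−242/289.32) = 92.398 + (-57.798)·0.43325 = 67.357 °C.

67.4 °C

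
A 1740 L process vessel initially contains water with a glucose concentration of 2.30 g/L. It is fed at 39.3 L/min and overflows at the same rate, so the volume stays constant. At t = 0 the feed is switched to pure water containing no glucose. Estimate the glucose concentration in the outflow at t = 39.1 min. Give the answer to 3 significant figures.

Transient balance on the dissolved component: V dC/dt = Q(C_in − C).
Rewrite as dC/dt + C/τ = C_in/τ, τ = V/Q = 44.275 min.
Solution: C(t) = C_in + (C₀ − C_in) e^(−t/τ).
C(39.1) = 0 + (2.30 − 0)·e^(−39.1/44.275) = 0 + (2.3000)·0.41349 = 0.95103 g/L.

0.951 g/L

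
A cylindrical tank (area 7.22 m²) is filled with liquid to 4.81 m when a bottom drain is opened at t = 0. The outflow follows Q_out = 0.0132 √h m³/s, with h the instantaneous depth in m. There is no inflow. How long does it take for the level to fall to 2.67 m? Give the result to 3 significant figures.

A dh/dt = −Q_out = −0.0132 √h.
Separate and integrate: 2(√h − √h₀) = −(0.0132/A) t.
t = 2A(√h₀ − √h)/0.0132 = 2·7.22·(√4.81 − √2.67)/0.0132
  = 14.440 × (2.1932 − 1.6340) / 0.0132 = 611.68 s.

612 s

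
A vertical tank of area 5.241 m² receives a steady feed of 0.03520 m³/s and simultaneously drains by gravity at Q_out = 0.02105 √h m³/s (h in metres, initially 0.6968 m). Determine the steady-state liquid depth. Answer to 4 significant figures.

2.796 m

Level balance: A dh/dt = 0.03520 − 0.02105 √h. Setting dh/dt = 0:
Q_in = 0.02105 √h_ss ⇒ √h_ss = 0.03520/0.02105 = 1.67221.
h_ss = 1.67221² = 2.79628 m. (Since h₀ = 0.6968 m < h_ss, the level will rise toward this value.)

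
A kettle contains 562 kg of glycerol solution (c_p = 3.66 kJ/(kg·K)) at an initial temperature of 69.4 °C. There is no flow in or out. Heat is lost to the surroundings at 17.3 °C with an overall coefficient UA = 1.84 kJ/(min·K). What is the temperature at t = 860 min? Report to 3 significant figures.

41.4 °C

Lumped-capacitance energy balance: M c_p dT/dt = UA(T_amb − T).
dT/dt = (T_ss − T)/τ with T_ss = T_amb = 17.300 °C, τ = M c_p/UA = 562·3.66/1.84 = 1117.9 min.
Integrating: T(t) = T_ss + (T₀ − T_ss) e^(−t/τ).
T(860) = 17.300 + (52.100)·0.46333 = 41.440 °C.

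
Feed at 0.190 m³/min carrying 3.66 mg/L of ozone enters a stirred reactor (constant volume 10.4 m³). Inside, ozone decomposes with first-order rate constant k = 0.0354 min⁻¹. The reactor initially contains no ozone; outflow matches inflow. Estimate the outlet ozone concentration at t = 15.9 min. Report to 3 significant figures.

0.715 mg/L

V dC/dt = Q(C_in − C) − k V C.
dC/dt = (Q/V) C_in − (Q/V + k) C; effective rate a = Q/V + k = 0.018269 + 0.0354 = 0.053669 min⁻¹.
C_ss = Q C_in/(Q + kV) = 1.2459 mg/L; C(t) = C_ss + (C₀ − C_ss) e^(−a t).
C(15.9) = 1.2459 + (-1.2459)·e^(−0.053669·15.9) = 1.2459 + (-1.2459)·0.42599 = 0.71515 mg/L.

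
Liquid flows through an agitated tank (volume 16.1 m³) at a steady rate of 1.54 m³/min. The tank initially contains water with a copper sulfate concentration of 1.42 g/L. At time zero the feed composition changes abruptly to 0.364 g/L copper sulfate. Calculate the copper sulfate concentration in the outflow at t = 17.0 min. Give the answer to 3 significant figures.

0.572 g/L

Mass balance on the solute (V constant): V dC/dt = Q(C_in − C).
Rewrite as dC/dt + C/τ = C_in/τ, τ = V/Q = 10.455 min.
Solution: C(t) = C_in + (C₀ − C_in) e^(−t/τ).
C(17.0) = 0.364 + (1.42 − 0.364)·e^(−17.0/10.455) = 0.364 + (1.0560)·0.19670 = 0.57171 g/L.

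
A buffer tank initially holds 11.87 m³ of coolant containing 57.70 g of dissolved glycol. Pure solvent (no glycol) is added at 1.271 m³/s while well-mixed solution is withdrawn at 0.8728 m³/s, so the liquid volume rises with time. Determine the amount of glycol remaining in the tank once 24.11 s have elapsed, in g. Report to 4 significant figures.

15.74 g

Let m(t) be the amount of glycol. Volume: V(t) = V₀ + (Q_in − Q_out) t = 11.87 + 0.398200 t; V(24.11) = 21.4706 m³.
Solute balance: dm/dt = 0 − Q_out C = −Q_out m/V(t).
dm/m = −Q_out dt/(V₀ + 0.398200 t); integrating gives ln(m/m₀) = −(Q_out/(Q_in−Q_out)) ln(V/V₀).
m = m₀ (V₀/V)^(Q_out/(Q_in−Q_out)) = 57.70 × (11.87/21.4706)^(2.19186) = 15.7400 g.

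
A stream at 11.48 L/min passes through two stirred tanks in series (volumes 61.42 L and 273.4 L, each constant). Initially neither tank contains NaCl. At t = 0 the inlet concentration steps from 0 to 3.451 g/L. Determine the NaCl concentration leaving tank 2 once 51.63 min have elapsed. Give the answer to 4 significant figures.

Species balance on tank i: dCᵢ/dt = (Cᵢ₋₁ − Cᵢ)/τᵢ with τᵢ = Vᵢ/Q.
τ₁ = 61.42/11.48 = 5.35017 min; τ₂ = 273.4/11.48 = 23.8153 min.
Tank 1: C₁ = C_in(1 − e^(−t/τ₁)). Tank 2 (τ₁ ≠ τ₂): C₂ = C_in[1 − (τ₁ e^(−t/τ₁) − τ₂ e^(−t/τ₂))/(τ₁ − τ₂)].
At t = 51.63: e^(−t/τ₁) = 6.44157e-05, e^(−t/τ₂) = 0.114414.
C₂ = 3.451·[1 − (5.35017·6.44157e-05 − 23.8153·0.114414)/(-18.4652)] = 3.451·0.852454 = 2.94182 g/L.

2.942 g/L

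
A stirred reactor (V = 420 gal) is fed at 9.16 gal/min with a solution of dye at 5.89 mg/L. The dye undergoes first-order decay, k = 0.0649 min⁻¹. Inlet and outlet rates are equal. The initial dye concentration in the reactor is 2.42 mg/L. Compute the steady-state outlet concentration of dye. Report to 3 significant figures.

Accumulation = in − out − consumed: V dC/dt = Q C_in − Q C − k V C.
Steady state (dC/dt = 0): C_ss = Q C_in/(Q + kV) = C_in/(1 + kV/Q).
C_ss = 9.16·5.89/(9.16 + 0.0649·420) = 53.952/36.418 = 1.4815 mg/L.

1.48 mg/L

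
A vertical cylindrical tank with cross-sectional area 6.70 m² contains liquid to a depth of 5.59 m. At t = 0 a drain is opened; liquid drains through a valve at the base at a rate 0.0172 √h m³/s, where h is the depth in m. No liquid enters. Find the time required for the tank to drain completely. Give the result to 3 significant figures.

With no inflow, A dh/dt = −0.0172 √h.
∫ h^(−1/2) dh = −(0.0172/A) ∫ dt, giving 2√h = 2√h₀ − (0.0172/A) t.
Set h = 0: 2√h₀ = (0.0172/A) t_empty ⇒ t_empty = 2A√h₀/0.0172.
t_empty = 2·6.70·√5.59/0.0172 = 13.400·2.3643/0.0172 = 1842.0 s.

1840 s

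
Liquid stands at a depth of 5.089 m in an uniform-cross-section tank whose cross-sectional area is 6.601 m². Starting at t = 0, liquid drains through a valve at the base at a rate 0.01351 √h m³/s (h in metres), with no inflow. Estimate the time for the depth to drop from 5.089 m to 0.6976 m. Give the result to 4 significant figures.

1388 s

Accumulation of liquid (constant cross-section A): A dh/dt = −0.01351 √h.
∫ h^(−1/2) dh = −(0.01351/A) ∫ dt, giving 2√h = 2√h₀ − (0.01351/A) t.
t = 2A(√h₀ − √h)/0.01351 = 2·6.601·(√5.089 − √0.6976)/0.01351
  = 13.2020 × (2.25588 − 0.835225) / 0.01351 = 1388.27 s.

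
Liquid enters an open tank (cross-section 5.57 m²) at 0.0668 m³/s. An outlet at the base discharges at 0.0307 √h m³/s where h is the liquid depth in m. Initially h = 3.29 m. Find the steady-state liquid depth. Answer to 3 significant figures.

Accumulation of liquid (constant cross-section A): A dh/dt = Q_in − 0.0307 √h. At steady state dh/dt = 0:
Q_in = 0.0307 √h_ss ⇒ √h_ss = 0.0668/0.0307 = 2.1759.
h_ss = 2.1759² = 4.7345 m. (Since h₀ = 3.29 m < h_ss, the level will rise toward this value.)

4.73 m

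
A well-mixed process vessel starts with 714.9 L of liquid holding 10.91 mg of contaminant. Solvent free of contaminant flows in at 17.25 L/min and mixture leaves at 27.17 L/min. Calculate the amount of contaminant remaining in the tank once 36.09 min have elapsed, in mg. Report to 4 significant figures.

1.627 mg

Total volume: dV/dt = Q_in − Q_out = -9.92000 L/min, so V(t) = 714.9 − 9.92000 t and V(36.09) = 356.887 L.
No contaminant enters, so dm/dt = −Q_out · (m/V).
Separate: dm/m = −Q_out dt/V(t) ⇒ ln(m/m₀) = −(Q_out/(Q_in−Q_out)) ln(V/V₀).
m = m₀ (V₀/V)^(Q_out/(Q_in−Q_out)) = 10.91 × (714.9/356.887)^(-2.73891) = 1.62726 mg.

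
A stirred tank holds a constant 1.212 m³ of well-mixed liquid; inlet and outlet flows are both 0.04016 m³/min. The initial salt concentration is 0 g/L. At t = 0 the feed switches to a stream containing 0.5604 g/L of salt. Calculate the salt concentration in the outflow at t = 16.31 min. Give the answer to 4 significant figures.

0.2340 g/L

Mass balance on the solute (V constant): V dC/dt = Q(C_in − C).
So dC/dt = (C_in − C)/τ with τ = V/Q = 1.212/0.04016 = 30.1793 min.
C approaches C_in exponentially: C(t) = C_in + (C₀ − C_in) e^(−t/τ).
C(16.31) = 0.5604 + (0 − 0.5604)·e^(−16.31/30.1793) = 0.5604 + (-0.560400)·0.582494 = 0.233971 g/L.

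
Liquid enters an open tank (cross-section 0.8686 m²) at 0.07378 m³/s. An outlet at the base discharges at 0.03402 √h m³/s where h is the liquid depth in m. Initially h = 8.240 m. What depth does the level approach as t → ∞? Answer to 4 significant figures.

A dh/dt = Q_in − 0.03402 √h. Steady state requires inflow = outflow:
Q_in = 0.03402 √h_ss ⇒ √h_ss = 0.07378/0.03402 = 2.16872.
h_ss = 2.16872² = 4.70337 m. (Since h₀ = 8.240 m > h_ss, the level will fall toward this value.)

4.703 m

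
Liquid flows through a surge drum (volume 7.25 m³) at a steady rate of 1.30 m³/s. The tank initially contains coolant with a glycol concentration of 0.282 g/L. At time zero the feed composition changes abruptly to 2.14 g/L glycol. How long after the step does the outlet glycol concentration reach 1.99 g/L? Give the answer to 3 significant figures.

14.0 s

Species balance: V dC/dt = Q(C_in − C) ⇒ τ = V/Q = 5.5769 s.
C(t) = C_in + (C₀ − C_in) e^(−t/τ). Set C = 1.99 and solve for t:
e^(−t/τ) = (C − C_in)/(C₀ − C_in) = (1.99 − 2.14)/(0.282 − 2.14) = 0.080732
t = −τ ln(…) = 5.5769 × 2.5166 = 14.035 s.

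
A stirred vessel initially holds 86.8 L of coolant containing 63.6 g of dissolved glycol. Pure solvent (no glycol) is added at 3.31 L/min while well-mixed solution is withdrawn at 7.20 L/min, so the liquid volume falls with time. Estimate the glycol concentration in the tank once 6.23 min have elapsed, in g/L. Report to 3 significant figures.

0.555 g/L

Let m(t) be the amount of glycol. Volume: V(t) = V₀ + (Q_in − Q_out) t = 86.8 − 3.8900 t; V(6.23) = 62.565 L.
Species balance (pure solvent in): dm/dt = −Q_out · m/V(t).
Separate: dm/m = −Q_out dt/V(t) ⇒ ln(m/m₀) = −(Q_out/(Q_in−Q_out)) ln(V/V₀).
m = m₀ (V₀/V)^(Q_out/(Q_in−Q_out)) = 63.6 × (86.8/62.565)^(-1.8509) = 34.696 g.
C = m/V = 34.696/62.565 = 0.55456 g/L.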